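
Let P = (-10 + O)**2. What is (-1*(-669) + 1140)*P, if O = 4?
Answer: 65124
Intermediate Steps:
P = 36 (P = (-10 + 4)**2 = (-6)**2 = 36)
(-1*(-669) + 1140)*P = (-1*(-669) + 1140)*36 = (669 + 1140)*36 = 1809*36 = 65124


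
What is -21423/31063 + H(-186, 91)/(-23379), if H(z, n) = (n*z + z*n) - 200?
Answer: 556908959/726221877 ≈ 0.76686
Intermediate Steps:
H(z, n) = -200 + 2*n*z (H(z, n) = (n*z + n*z) - 200 = 2*n*z - 200 = -200 + 2*n*z)
-21423/31063 + H(-186, 91)/(-23379) = -21423/31063 + (-200 + 2*91*(-186))/(-23379) = -21423*1/31063 + (-200 - 33852)*(-1/23379) = -21423/31063 - 34052*(-1/23379) = -21423/31063 + 34052/23379 = 556908959/726221877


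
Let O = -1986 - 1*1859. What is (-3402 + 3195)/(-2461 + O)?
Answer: 69/2102 ≈ 0.032826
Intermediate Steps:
O = -3845 (O = -1986 - 1859 = -3845)
(-3402 + 3195)/(-2461 + O) = (-3402 + 3195)/(-2461 - 3845) = -207/(-6306) = -207*(-1/6306) = 69/2102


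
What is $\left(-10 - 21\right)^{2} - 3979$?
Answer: $-3018$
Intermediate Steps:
$\left(-10 - 21\right)^{2} - 3979 = \left(-31\right)^{2} - 3979 = 961 - 3979 = -3018$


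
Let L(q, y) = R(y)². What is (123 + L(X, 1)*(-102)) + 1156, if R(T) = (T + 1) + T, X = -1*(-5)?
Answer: 361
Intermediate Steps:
X = 5
R(T) = 1 + 2*T (R(T) = (1 + T) + T = 1 + 2*T)
L(q, y) = (1 + 2*y)²
(123 + L(X, 1)*(-102)) + 1156 = (123 + (1 + 2*1)²*(-102)) + 1156 = (123 + (1 + 2)²*(-102)) + 1156 = (123 + 3²*(-102)) + 1156 = (123 + 9*(-102)) + 1156 = (123 - 918) + 1156 = -795 + 1156 = 361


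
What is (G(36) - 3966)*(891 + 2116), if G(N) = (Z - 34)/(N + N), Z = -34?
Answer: -214714835/18 ≈ -1.1929e+7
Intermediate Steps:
G(N) = -34/N (G(N) = (-34 - 34)/(N + N) = -68*1/(2*N) = -34/N)
(G(36) - 3966)*(891 + 2116) = (-34/36 - 3966)*(891 + 2116) = (-34*1/36 - 3966)*3007 = (-17/18 - 3966)*3007 = -71405/18*3007 = -214714835/18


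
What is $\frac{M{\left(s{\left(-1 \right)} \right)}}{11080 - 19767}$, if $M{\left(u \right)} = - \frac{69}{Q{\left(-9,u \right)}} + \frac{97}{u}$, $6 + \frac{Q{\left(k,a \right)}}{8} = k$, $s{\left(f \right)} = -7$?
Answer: $\frac{3719}{2432360} \approx 0.001529$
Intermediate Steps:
$Q{\left(k,a \right)} = -48 + 8 k$
$M{\left(u \right)} = \frac{23}{40} + \frac{97}{u}$ ($M{\left(u \right)} = - \frac{69}{-48 + 8 \left(-9\right)} + \frac{97}{u} = - \frac{69}{-48 - 72} + \frac{97}{u} = - \frac{69}{-120} + \frac{97}{u} = \left(-69\right) \left(- \frac{1}{120}\right) + \frac{97}{u} = \frac{23}{40} + \frac{97}{u}$)
$\frac{M{\left(s{\left(-1 \right)} \right)}}{11080 - 19767} = \frac{\frac{23}{40} + \frac{97}{-7}}{11080 - 19767} = \frac{\frac{23}{40} + 97 \left(- \frac{1}{7}\right)}{-8687} = \left(\frac{23}{40} - \frac{97}{7}\right) \left(- \frac{1}{8687}\right) = \left(- \frac{3719}{280}\right) \left(- \frac{1}{8687}\right) = \frac{3719}{2432360}$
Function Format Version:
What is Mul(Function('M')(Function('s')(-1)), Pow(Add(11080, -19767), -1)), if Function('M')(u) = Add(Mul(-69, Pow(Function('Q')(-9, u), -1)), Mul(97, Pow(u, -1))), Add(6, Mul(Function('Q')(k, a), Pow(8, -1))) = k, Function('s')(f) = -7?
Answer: Rational(3719, 2432360) ≈ 0.0015290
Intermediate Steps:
Function('Q')(k, a) = Add(-48, Mul(8, k))
Function('M')(u) = Add(Rational(23, 40), Mul(97, Pow(u, -1))) (Function('M')(u) = Add(Mul(-69, Pow(Add(-48, Mul(8, -9)), -1)), Mul(97, Pow(u, -1))) = Add(Mul(-69, Pow(Add(-48, -72), -1)), Mul(97, Pow(u, -1))) = Add(Mul(-69, Pow(-120, -1)), Mul(97, Pow(u, -1))) = Add(Mul(-69, Rational(-1, 120)), Mul(97, Pow(u, -1))) = Add(Rational(23, 40), Mul(97, Pow(u, -1))))
Mul(Function('M')(Function('s')(-1)), Pow(Add(11080, -19767), -1)) = Mul(Add(Rational(23, 40), Mul(97, Pow(-7, -1))), Pow(Add(11080, -19767), -1)) = Mul(Add(Rational(23, 40), Mul(97, Rational(-1, 7))), Pow(-8687, -1)) = Mul(Add(Rational(23, 40), Rational(-97, 7)), Rational(-1, 8687)) = Mul(Rational(-3719, 280), Rational(-1, 8687)) = Rational(3719, 2432360)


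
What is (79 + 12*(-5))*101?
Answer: 1919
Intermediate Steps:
(79 + 12*(-5))*101 = (79 - 60)*101 = 19*101 = 1919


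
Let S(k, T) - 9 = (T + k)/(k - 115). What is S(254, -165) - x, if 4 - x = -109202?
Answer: -15178294/139 ≈ -1.0920e+5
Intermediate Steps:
x = 109206 (x = 4 - 1*(-109202) = 4 + 109202 = 109206)
S(k, T) = 9 + (T + k)/(-115 + k) (S(k, T) = 9 + (T + k)/(k - 115) = 9 + (T + k)/(-115 + k))
S(254, -165) - x = (-1035 - 165 + 10*254)/(-115 + 254) - 1*109206 = (-1035 - 165 + 2540)/139 - 109206 = (1/139)*1340 - 109206 = 1340/139 - 109206 = -15178294/139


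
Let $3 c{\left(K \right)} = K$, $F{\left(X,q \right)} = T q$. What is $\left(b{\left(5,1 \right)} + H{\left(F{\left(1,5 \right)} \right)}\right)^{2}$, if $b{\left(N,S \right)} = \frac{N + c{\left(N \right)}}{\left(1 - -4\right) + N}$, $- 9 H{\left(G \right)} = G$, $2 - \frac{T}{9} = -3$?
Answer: $\frac{5329}{9} \approx 592.11$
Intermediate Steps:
$T = 45$ ($T = 18 - -27 = 18 + 27 = 45$)
$F{\left(X,q \right)} = 45 q$
$c{\left(K \right)} = \frac{K}{3}$
$H{\left(G \right)} = - \frac{G}{9}$
$b{\left(N,S \right)} = \frac{4 N}{3 \left(5 + N\right)}$ ($b{\left(N,S \right)} = \frac{N + \frac{N}{3}}{\left(1 - -4\right) + N} = \frac{\frac{4}{3} N}{\left(1 + 4\right) + N} = \frac{\frac{4}{3} N}{5 + N} = \frac{4 N}{3 \left(5 + N\right)}$)
$\left(b{\left(5,1 \right)} + H{\left(F{\left(1,5 \right)} \right)}\right)^{2} = \left(\frac{4}{3} \cdot 5 \frac{1}{5 + 5} - \frac{45 \cdot 5}{9}\right)^{2} = \left(\frac{4}{3} \cdot 5 \cdot \frac{1}{10} - 25\right)^{2} = \left(\frac{2}{3} - 25\right)^{2} = \left(- \frac{73}{3}\right)^{2} = \frac{5329}{9}$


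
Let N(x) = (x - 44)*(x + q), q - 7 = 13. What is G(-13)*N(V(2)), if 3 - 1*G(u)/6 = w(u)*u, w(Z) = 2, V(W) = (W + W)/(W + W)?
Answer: -157122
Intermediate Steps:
q = 20 (q = 7 + 13 = 20)
V(W) = 1 (V(W) = (2*W)/((2*W)) = (2*W)*(1/(2*W)) = 1)
G(u) = 18 - 12*u
N(x) = (-44 + x)*(20 + x) (N(x) = (x - 44)*(x + 20) = (-44 + x)*(20 + x))
G(-13)*N(V(2)) = (18 - 12*(-13))*(-880 + 1² - 24*1) = (18 + 156)*(-880 + 1 - 24) = 174*(-903) = -157122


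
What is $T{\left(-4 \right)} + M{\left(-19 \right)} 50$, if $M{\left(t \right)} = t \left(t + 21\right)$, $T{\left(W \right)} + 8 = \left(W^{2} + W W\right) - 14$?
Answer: $-1890$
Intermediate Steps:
$T{\left(W \right)} = -22 + 2 W^{2}$ ($T{\left(W \right)} = -8 - \left(14 - W^{2} - W W\right) = -8 + \left(\left(W^{2} + W^{2}\right) - 14\right) = -8 + \left(2 W^{2} - 14\right) = -8 + \left(-14 + 2 W^{2}\right) = -22 + 2 W^{2}$)
$M{\left(t \right)} = t \left(21 + t\right)$
$T{\left(-4 \right)} + M{\left(-19 \right)} 50 = \left(-22 + 2 \left(-4\right)^{2}\right) + - 19 \left(21 - 19\right) 50 = \left(-22 + 2 \cdot 16\right) + \left(-19\right) 2 \cdot 50 = \left(-22 + 32\right) - 1900 = 10 - 1900 = -1890$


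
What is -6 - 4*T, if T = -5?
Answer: 14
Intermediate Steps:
-6 - 4*T = -6 - 4*(-5) = -6 + 20 = 14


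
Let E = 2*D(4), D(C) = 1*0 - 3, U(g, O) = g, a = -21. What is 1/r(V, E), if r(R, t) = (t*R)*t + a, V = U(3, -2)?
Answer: 1/87 ≈ 0.011494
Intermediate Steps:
D(C) = -3 (D(C) = 0 - 3 = -3)
V = 3
E = -6 (E = 2*(-3) = -6)
r(R, t) = -21 + R*t**2 (r(R, t) = (t*R)*t - 21 = (R*t)*t - 21 = R*t**2 - 21 = -21 + R*t**2)
1/r(V, E) = 1/(-21 + 3*(-6)**2) = 1/(-21 + 3*36) = 1/(-21 + 108) = 1/87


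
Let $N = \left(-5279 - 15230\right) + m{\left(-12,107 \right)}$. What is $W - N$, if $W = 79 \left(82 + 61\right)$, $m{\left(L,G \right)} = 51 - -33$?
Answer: $31722$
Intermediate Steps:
$m{\left(L,G \right)} = 84$ ($m{\left(L,G \right)} = 51 + 33 = 84$)
$W = 11297$ ($W = 79 \cdot 143 = 11297$)
$N = -20425$ ($N = \left(-5279 - 15230\right) + 84 = -20509 + 84 = -20425$)
$W - N = 11297 - -20425 = 11297 + 20425 = 31722$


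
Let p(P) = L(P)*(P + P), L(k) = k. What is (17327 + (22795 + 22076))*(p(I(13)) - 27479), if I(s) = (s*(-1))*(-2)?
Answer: -1625047146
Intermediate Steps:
I(s) = 2*s (I(s) = -s*(-2) = 2*s)
p(P) = 2*P² (p(P) = P*(P + P) = P*(2*P) = 2*P²)
(17327 + (22795 + 22076))*(p(I(13)) - 27479) = (17327 + (22795 + 22076))*(2*(2*13)² - 27479) = (17327 + 44871)*(2*26² - 27479) = 62198*(2*676 - 27479) = 62198*(1352 - 27479) = 62198*(-26127) = -1625047146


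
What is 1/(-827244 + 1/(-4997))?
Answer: -4997/4133738269 ≈ -1.2088e-6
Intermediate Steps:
1/(-827244 + 1/(-4997)) = 1/(-827244 - 1/4997) = 1/(-4133738269/4997) = -4997/4133738269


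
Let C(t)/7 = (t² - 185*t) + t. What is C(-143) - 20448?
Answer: 306879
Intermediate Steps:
C(t) = -1288*t + 7*t² (C(t) = 7*((t² - 185*t) + t) = 7*(t² - 184*t) = -1288*t + 7*t²)
C(-143) - 20448 = 7*(-143)*(-184 - 143) - 20448 = 7*(-143)*(-327) - 20448 = 327327 - 20448 = 306879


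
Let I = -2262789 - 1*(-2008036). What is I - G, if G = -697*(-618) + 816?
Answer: -686315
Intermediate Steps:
I = -254753 (I = -2262789 + 2008036 = -254753)
G = 431562 (G = 430746 + 816 = 431562)
I - G = -254753 - 1*431562 = -254753 - 431562 = -686315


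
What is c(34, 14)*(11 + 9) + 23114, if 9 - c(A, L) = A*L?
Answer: 13774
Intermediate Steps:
c(A, L) = 9 - A*L
c(34, 14)*(11 + 9) + 23114 = (9 - 1*34*14)*(11 + 9) + 23114 = (9 - 476)*20 + 23114 = -467*20 + 23114 = -9340 + 23114 = 13774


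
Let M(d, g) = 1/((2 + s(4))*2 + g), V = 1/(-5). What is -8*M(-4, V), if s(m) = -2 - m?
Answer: 40/41 ≈ 0.97561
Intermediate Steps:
V = -⅕ ≈ -0.20000
M(d, g) = 1/(-8 + g) (M(d, g) = 1/((2 + (-2 - 1*4))*2 + g) = 1/((2 + (-2 - 4))*2 + g) = 1/((2 - 6)*2 + g) = 1/(-4*2 + g) = 1/(-8 + g))
-8*M(-4, V) = -8/(-8 - ⅕) = -8/(-41/5) = -8*(-5/41) = 40/41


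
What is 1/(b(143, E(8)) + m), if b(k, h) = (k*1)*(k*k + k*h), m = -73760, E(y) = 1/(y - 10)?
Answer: 2/5680445 ≈ 3.5208e-7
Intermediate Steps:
E(y) = 1/(-10 + y)
b(k, h) = k*(k² + h*k)
1/(b(143, E(8)) + m) = 1/(143²*(1/(-10 + 8) + 143) - 73760) = 1/(20449*(1/(-2) + 143) - 73760) = 1/(20449*(-½ + 143) - 73760) = 1/(20449*(285/2) - 73760) = 1/(5827965/2 - 73760) = 1/(5680445/2) = 2/5680445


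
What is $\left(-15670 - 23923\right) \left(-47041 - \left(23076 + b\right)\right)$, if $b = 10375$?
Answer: $3186919756$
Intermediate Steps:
$\left(-15670 - 23923\right) \left(-47041 - \left(23076 + b\right)\right) = \left(-15670 - 23923\right) \left(-47041 - 33451\right) = - 39593 \left(-47041 - 33451\right) = \left(-39593\right) \left(-80492\right) = 3186919756$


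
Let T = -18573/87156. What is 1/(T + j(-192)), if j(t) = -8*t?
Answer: 29052/44617681 ≈ 0.00065113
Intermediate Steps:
T = -6191/29052 (T = -18573*1/87156 = -6191/29052 ≈ -0.21310)
1/(T + j(-192)) = 1/(-6191/29052 - 8*(-192)) = 1/(-6191/29052 + 1536) = 1/(44617681/29052) = 29052/44617681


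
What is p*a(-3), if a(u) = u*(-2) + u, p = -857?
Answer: -2571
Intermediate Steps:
a(u) = -u (a(u) = -2*u + u = -u)
p*a(-3) = -(-857)*(-3) = -857*3 = -2571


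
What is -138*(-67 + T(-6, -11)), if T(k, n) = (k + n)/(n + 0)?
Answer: 99360/11 ≈ 9032.7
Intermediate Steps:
T(k, n) = (k + n)/n
-138*(-67 + T(-6, -11)) = -138*(-67 + (-6 - 11)/(-11)) = -138*(-67 - 1/11*(-17)) = -138*(-67 + 17/11) = -138*(-720/11) = 99360/11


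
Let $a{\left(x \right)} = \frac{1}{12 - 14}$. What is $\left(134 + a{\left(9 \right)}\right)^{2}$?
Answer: $\frac{71289}{4} \approx 17822.0$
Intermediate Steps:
$a{\left(x \right)} = - \frac{1}{2}$ ($a{\left(x \right)} = \frac{1}{-2} = - \frac{1}{2}$)
$\left(134 + a{\left(9 \right)}\right)^{2} = \left(134 - \frac{1}{2}\right)^{2} = \left(\frac{267}{2}\right)^{2} = \frac{71289}{4}$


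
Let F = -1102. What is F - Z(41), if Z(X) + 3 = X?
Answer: -1140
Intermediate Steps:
Z(X) = -3 + X
F - Z(41) = -1102 - (-3 + 41) = -1102 - 1*38 = -1102 - 38 = -1140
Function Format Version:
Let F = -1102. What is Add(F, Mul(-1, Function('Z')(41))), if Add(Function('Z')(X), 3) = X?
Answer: -1140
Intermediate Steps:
Function('Z')(X) = Add(-3, X)
Add(F, Mul(-1, Function('Z')(41))) = Add(-1102, Mul(-1, Add(-3, 41))) = Add(-1102, Mul(-1, 38)) = Add(-1102, -38) = -1140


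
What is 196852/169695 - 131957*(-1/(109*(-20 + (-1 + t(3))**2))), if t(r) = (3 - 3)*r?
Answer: -21984762623/351438345 ≈ -62.557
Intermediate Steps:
t(r) = 0 (t(r) = 0*r = 0)
196852/169695 - 131957*(-1/(109*(-20 + (-1 + t(3))**2))) = 196852/169695 - 131957*(-1/(109*(-20 + (-1 + 0)**2))) = 196852*(1/169695) - 131957*(-1/(109*(-20 + (-1)**2))) = 196852/169695 - 131957*(-1/(109*(-20 + 1))) = 196852/169695 - 131957/(109*(-19*(-1))) = 196852/169695 - 131957/(109*19) = 196852/169695 - 131957/2071 = -21984762623/351438345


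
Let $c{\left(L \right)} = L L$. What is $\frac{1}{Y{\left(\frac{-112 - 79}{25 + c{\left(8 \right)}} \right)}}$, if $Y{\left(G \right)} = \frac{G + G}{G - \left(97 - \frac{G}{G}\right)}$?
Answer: $\frac{8735}{382} \approx 22.866$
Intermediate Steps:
$c{\left(L \right)} = L^{2}$
$Y{\left(G \right)} = \frac{2 G}{-96 + G}$ ($Y{\left(G \right)} = \frac{2 G}{G + \left(1 - 97\right)} = \frac{2 G}{G - 96} = \frac{2 G}{-96 + G}$)
$\frac{1}{Y{\left(\frac{-112 - 79}{25 + c{\left(8 \right)}} \right)}} = \frac{1}{2 \frac{-112 - 79}{25 + 8^{2}} \frac{1}{-96 + \frac{-112 - 79}{25 + 8^{2}}}} = \frac{1}{2 \left(- \frac{191}{25 + 64}\right) \frac{1}{-96 - \frac{191}{25 + 64}}} = \frac{1}{2 \left(- \frac{191}{89}\right) \frac{1}{-96 - \frac{191}{89}}} = \frac{1}{2 \left(- \frac{191}{89}\right) \frac{1}{- \frac{8735}{89}}} = \frac{1}{2 \left(- \frac{191}{89}\right) \left(- \frac{89}{8735}\right)} = \frac{1}{\frac{382}{8735}} = \frac{8735}{382}$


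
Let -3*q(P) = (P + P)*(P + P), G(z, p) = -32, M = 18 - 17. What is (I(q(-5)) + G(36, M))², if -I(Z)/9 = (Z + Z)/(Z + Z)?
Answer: 1681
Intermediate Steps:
M = 1
q(P) = -4*P²/3 (q(P) = -(P + P)*(P + P)/3 = -2*P*2*P/3 = -4*P²/3)
I(Z) = -9 (I(Z) = -9*(Z + Z)/(Z + Z) = -9*2*Z/(2*Z) = -9*2*Z*1/(2*Z) = -9*1 = -9)
(I(q(-5)) + G(36, M))² = (-9 - 32)² = (-41)² = 1681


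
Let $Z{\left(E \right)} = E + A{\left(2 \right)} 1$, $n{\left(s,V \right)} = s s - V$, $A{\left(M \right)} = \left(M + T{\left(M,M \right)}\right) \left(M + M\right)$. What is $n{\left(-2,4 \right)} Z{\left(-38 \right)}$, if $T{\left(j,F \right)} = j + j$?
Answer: $0$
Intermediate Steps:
$T{\left(j,F \right)} = 2 j$
$A{\left(M \right)} = 6 M^{2}$ ($A{\left(M \right)} = \left(M + 2 M\right) \left(M + M\right) = 3 M 2 M = 6 M^{2}$)
$n{\left(s,V \right)} = s^{2} - V$
$Z{\left(E \right)} = 24 + E$ ($Z{\left(E \right)} = E + 6 \cdot 2^{2} \cdot 1 = E + 6 \cdot 4 \cdot 1 = E + 24 \cdot 1 = E + 24 = 24 + E$)
$n{\left(-2,4 \right)} Z{\left(-38 \right)} = \left(\left(-2\right)^{2} - 4\right) \left(24 - 38\right) = \left(4 - 4\right) \left(-14\right) = 0 \left(-14\right) = 0$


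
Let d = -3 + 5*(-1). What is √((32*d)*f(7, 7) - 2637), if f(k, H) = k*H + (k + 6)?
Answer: I*√18509 ≈ 136.05*I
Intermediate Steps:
f(k, H) = 6 + k + H*k (f(k, H) = H*k + (6 + k) = 6 + k + H*k)
d = -8 (d = -3 - 5 = -8)
√((32*d)*f(7, 7) - 2637) = √((32*(-8))*(6 + 7 + 7*7) - 2637) = √(-256*(6 + 7 + 49) - 2637) = √(-256*62 - 2637) = √(-15872 - 2637) = √(-18509) = I*√18509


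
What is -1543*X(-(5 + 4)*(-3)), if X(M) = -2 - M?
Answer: 44747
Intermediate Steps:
-1543*X(-(5 + 4)*(-3)) = -1543*(-2 - (-(5 + 4))*(-3)) = -1543*(-2 - (-1*9)*(-3)) = -1543*(-2 - (-9)*(-3)) = -1543*(-2 - 1*27) = -1543*(-2 - 27) = -1543*(-29) = 44747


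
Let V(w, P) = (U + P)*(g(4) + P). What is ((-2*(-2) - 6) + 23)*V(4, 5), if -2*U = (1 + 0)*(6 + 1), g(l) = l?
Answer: 567/2 ≈ 283.50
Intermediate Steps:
U = -7/2 (U = -(1 + 0)*(6 + 1)/2 = -7/2 ≈ -3.5000)
V(w, P) = (4 + P)*(-7/2 + P) (V(w, P) = (-7/2 + P)*(4 + P) = (4 + P)*(-7/2 + P))
((-2*(-2) - 6) + 23)*V(4, 5) = ((-2*(-2) - 6) + 23)*(-14 + 5² + (½)*5) = ((4 - 6) + 23)*(-14 + 25 + 5/2) = (-2 + 23)*(27/2) = 21*(27/2) = 567/2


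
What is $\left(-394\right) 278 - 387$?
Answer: $-109919$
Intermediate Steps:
$\left(-394\right) 278 - 387 = -109532 - 387 = -109919$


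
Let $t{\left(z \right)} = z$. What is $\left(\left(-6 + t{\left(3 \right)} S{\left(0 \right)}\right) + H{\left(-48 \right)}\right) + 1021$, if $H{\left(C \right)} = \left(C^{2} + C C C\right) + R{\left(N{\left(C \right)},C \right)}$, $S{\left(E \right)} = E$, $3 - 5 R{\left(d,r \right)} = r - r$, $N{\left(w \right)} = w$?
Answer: $- \frac{536362}{5} \approx -1.0727 \cdot 10^{5}$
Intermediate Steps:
$R{\left(d,r \right)} = \frac{3}{5}$ ($R{\left(d,r \right)} = \frac{3}{5} - \frac{r - r}{5} = \frac{3}{5} - 0 = \frac{3}{5} + 0 = \frac{3}{5}$)
$H{\left(C \right)} = \frac{3}{5} + C^{2} + C^{3}$ ($H{\left(C \right)} = \left(C^{2} + C C C\right) + \frac{3}{5} = \left(C^{2} + C^{2} C\right) + \frac{3}{5} = \left(C^{2} + C^{3}\right) + \frac{3}{5} = \frac{3}{5} + C^{2} + C^{3}$)
$\left(\left(-6 + t{\left(3 \right)} S{\left(0 \right)}\right) + H{\left(-48 \right)}\right) + 1021 = \left(\left(-6 + 3 \cdot 0\right) + \left(\frac{3}{5} + \left(-48\right)^{2} + \left(-48\right)^{3}\right)\right) + 1021 = \left(\left(-6 + 0\right) + \left(\frac{3}{5} + 2304 - 110592\right)\right) + 1021 = \left(-6 - \frac{541437}{5}\right) + 1021 = - \frac{541467}{5} + 1021 = - \frac{536362}{5}$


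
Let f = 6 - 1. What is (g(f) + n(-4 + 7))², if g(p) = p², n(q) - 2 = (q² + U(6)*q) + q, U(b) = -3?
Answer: 900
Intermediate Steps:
f = 5
n(q) = 2 + q² - 2*q (n(q) = 2 + ((q² - 3*q) + q) = 2 + (q² - 2*q) = 2 + q² - 2*q)
(g(f) + n(-4 + 7))² = (5² + (2 + (-4 + 7)² - 2*(-4 + 7)))² = (25 + (2 + 3² - 2*3))² = (25 + (2 + 9 - 6))² = (25 + 5)² = 30² = 900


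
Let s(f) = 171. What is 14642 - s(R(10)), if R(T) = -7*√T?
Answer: 14471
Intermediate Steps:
14642 - s(R(10)) = 14642 - 1*171 = 14642 - 171 = 14471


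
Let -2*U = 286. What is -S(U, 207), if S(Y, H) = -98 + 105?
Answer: -7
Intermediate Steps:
U = -143 (U = -½*286 = -143)
S(Y, H) = 7
-S(U, 207) = -1*7 = -7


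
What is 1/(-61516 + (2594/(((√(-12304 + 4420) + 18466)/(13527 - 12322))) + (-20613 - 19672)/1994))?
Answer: 1994*(-3*√219 + 9233*I)/(-1129802151347*I + 368109567*√219) ≈ -1.6295e-5 + 2.1613e-10*I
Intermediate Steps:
1/(-61516 + (2594/(((√(-12304 + 4420) + 18466)/(13527 - 12322))) + (-20613 - 19672)/1994)) = 1/(-61516 + (2594/(((√(-7884) + 18466)/1205)) - 40285*1/1994)) = 1/(-61516 + (2594/(((6*I*√219 + 18466)*(1/1205))) - 40285/1994)) = 1/(-61516 + (2594/(((18466 + 6*I*√219)*(1/1205))) - 40285/1994)) = 1/(-61516 + (2594/(18466/1205 + 6*I*√219/1205) - 40285/1994)) = 1/(-61516 + (-40285/1994 + 2594/(18466/1205 + 6*I*√219/1205))) = 1/(-122703189/1994 + 2594/(18466/1205 + 6*I*√219/1205))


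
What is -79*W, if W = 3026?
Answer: -239054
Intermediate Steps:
-79*W = -79*3026 = -239054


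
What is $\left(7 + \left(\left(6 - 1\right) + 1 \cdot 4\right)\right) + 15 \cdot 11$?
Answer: $181$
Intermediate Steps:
$\left(7 + \left(\left(6 - 1\right) + 1 \cdot 4\right)\right) + 15 \cdot 11 = \left(7 + \left(5 + 4\right)\right) + 165 = \left(7 + 9\right) + 165 = 16 + 165 = 181$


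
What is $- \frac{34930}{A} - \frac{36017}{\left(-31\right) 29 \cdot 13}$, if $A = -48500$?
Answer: $\frac{215505141}{56681950} \approx 3.802$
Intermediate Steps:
$- \frac{34930}{A} - \frac{36017}{\left(-31\right) 29 \cdot 13} = - \frac{34930}{-48500} - \frac{36017}{\left(-31\right) 29 \cdot 13} = \left(-34930\right) \left(- \frac{1}{48500}\right) - \frac{36017}{\left(-899\right) 13} = \frac{3493}{4850} - \frac{36017}{-11687} = \frac{3493}{4850} - - \frac{36017}{11687} = \frac{3493}{4850} + \frac{36017}{11687} = \frac{215505141}{56681950}$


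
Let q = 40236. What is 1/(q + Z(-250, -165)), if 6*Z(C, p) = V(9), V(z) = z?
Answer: 2/80475 ≈ 2.4852e-5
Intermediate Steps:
Z(C, p) = 3/2 (Z(C, p) = (⅙)*9 = 3/2)
1/(q + Z(-250, -165)) = 1/(40236 + 3/2) = 1/(80475/2) = 2/80475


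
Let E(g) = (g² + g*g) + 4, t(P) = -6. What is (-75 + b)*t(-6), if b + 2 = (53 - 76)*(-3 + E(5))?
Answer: 7500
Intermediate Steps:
E(g) = 4 + 2*g² (E(g) = (g² + g²) + 4 = 2*g² + 4 = 4 + 2*g²)
b = -1175 (b = -2 + (53 - 76)*(-3 + (4 + 2*5²)) = -2 - 23*(-3 + (4 + 2*25)) = -2 - 23*(-3 + (4 + 50)) = -2 - 23*(-3 + 54) = -2 - 23*51 = -2 - 1173 = -1175)
(-75 + b)*t(-6) = (-75 - 1175)*(-6) = -1250*(-6) = 7500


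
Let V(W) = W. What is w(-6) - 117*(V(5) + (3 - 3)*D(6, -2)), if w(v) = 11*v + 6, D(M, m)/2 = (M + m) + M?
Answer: -645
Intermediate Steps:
D(M, m) = 2*m + 4*M (D(M, m) = 2*((M + m) + M) = 2*(m + 2*M) = 2*m + 4*M)
w(v) = 6 + 11*v
w(-6) - 117*(V(5) + (3 - 3)*D(6, -2)) = (6 + 11*(-6)) - 117*(5 + (3 - 3)*(2*(-2) + 4*6)) = (6 - 66) - 117*(5 + 0*(-4 + 24)) = -60 - 117*(5 + 0*20) = -60 - 117*(5 + 0) = -60 - 117*5 = -60 - 585 = -645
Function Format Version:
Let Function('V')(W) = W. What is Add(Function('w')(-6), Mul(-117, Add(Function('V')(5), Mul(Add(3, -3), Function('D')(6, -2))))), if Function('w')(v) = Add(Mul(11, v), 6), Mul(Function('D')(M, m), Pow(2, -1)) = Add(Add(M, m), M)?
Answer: -645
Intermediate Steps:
Function('D')(M, m) = Add(Mul(2, m), Mul(4, M)) (Function('D')(M, m) = Mul(2, Add(Add(M, m), M)) = Mul(2, Add(m, Mul(2, M))) = Add(Mul(2, m), Mul(4, M)))
Function('w')(v) = Add(6, Mul(11, v))
Add(Function('w')(-6), Mul(-117, Add(Function('V')(5), Mul(Add(3, -3), Function('D')(6, -2))))) = Add(Add(6, Mul(11, -6)), Mul(-117, Add(5, Mul(Add(3, -3), Add(Mul(2, -2), Mul(4, 6)))))) = Add(Add(6, -66), Mul(-117, Add(5, Mul(0, Add(-4, 24))))) = Add(-60, Mul(-117, Add(5, Mul(0, 20)))) = Add(-60, Mul(-117, Add(5, 0))) = Add(-60, Mul(-117, 5)) = Add(-60, -585) = -645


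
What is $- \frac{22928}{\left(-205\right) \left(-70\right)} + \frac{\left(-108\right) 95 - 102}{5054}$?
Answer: $- \frac{9449029}{2590175} \approx -3.648$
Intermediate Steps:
$- \frac{22928}{\left(-205\right) \left(-70\right)} + \frac{\left(-108\right) 95 - 102}{5054} = - \frac{22928}{14350} + \left(-10260 - 102\right) \frac{1}{5054} = \left(-22928\right) \frac{1}{14350} - \frac{5181}{2527} = - \frac{11464}{7175} - \frac{5181}{2527} = - \frac{9449029}{2590175}$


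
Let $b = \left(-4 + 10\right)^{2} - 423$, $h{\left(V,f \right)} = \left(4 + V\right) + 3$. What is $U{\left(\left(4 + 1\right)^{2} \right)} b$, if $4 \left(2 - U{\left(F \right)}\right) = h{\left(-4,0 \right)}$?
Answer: $- \frac{1935}{4} \approx -483.75$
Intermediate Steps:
$h{\left(V,f \right)} = 7 + V$
$b = -387$ ($b = 6^{2} - 423 = 36 - 423 = -387$)
$U{\left(F \right)} = \frac{5}{4}$ ($U{\left(F \right)} = 2 - \frac{7 - 4}{4} = 2 - \frac{3}{4} = \frac{5}{4}$)
$U{\left(\left(4 + 1\right)^{2} \right)} b = \frac{5}{4} \left(-387\right) = - \frac{1935}{4}$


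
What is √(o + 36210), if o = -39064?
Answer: I*√2854 ≈ 53.423*I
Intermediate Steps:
√(o + 36210) = √(-39064 + 36210) = √(-2854) = I*√2854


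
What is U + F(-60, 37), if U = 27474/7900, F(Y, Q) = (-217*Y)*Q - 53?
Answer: 1902677387/3950 ≈ 4.8169e+5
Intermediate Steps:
F(Y, Q) = -53 - 217*Q*Y (F(Y, Q) = -217*Q*Y - 53 = -53 - 217*Q*Y)
U = 13737/3950 (U = 27474*(1/7900) = 13737/3950 ≈ 3.4777)
U + F(-60, 37) = 13737/3950 + (-53 - 217*37*(-60)) = 13737/3950 + (-53 + 481740) = 13737/3950 + 481687 = 1902677387/3950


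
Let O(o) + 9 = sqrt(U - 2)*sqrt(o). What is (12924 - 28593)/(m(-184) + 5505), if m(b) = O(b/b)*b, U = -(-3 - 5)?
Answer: -37401903/17025595 - 961032*sqrt(6)/17025595 ≈ -2.3351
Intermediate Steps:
U = 8 (U = -1*(-8) = 8)
O(o) = -9 + sqrt(6)*sqrt(o) (O(o) = -9 + sqrt(8 - 2)*sqrt(o) = -9 + sqrt(6)*sqrt(o))
m(b) = b*(-9 + sqrt(6)) (m(b) = (-9 + sqrt(6)*sqrt(b/b))*b = (-9 + sqrt(6)*sqrt(1))*b = (-9 + sqrt(6)*1)*b = (-9 + sqrt(6))*b = b*(-9 + sqrt(6)))
(12924 - 28593)/(m(-184) + 5505) = (12924 - 28593)/(-184*(-9 + sqrt(6)) + 5505) = -15669/((1656 - 184*sqrt(6)) + 5505) = -15669/(7161 - 184*sqrt(6))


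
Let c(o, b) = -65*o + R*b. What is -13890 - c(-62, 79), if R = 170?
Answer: -31350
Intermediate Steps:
c(o, b) = -65*o + 170*b
-13890 - c(-62, 79) = -13890 - (-65*(-62) + 170*79) = -13890 - (4030 + 13430) = -13890 - 1*17460 = -13890 - 17460 = -31350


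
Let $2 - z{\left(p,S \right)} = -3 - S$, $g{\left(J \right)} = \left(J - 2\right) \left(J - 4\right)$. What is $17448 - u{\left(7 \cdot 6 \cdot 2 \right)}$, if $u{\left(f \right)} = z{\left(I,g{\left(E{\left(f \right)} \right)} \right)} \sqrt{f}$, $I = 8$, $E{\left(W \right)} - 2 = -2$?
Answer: $17448 - 26 \sqrt{21} \approx 17329.0$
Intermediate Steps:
$E{\left(W \right)} = 0$ ($E{\left(W \right)} = 2 - 2 = 0$)
$g{\left(J \right)} = \left(-4 + J\right) \left(-2 + J\right)$ ($g{\left(J \right)} = \left(-2 + J\right) \left(-4 + J\right) = \left(-4 + J\right) \left(-2 + J\right)$)
$z{\left(p,S \right)} = 5 + S$ ($z{\left(p,S \right)} = 2 - \left(-3 - S\right) = 2 + \left(3 + S\right) = 5 + S$)
$u{\left(f \right)} = 13 \sqrt{f}$ ($u{\left(f \right)} = \left(5 + \left(8 + 0^{2} - 0\right)\right) \sqrt{f} = \left(5 + \left(8 + 0 + 0\right)\right) \sqrt{f} = \left(5 + 8\right) \sqrt{f} = 13 \sqrt{f}$)
$17448 - u{\left(7 \cdot 6 \cdot 2 \right)} = 17448 - 13 \sqrt{7 \cdot 6 \cdot 2} = 17448 - 13 \sqrt{42 \cdot 2} = 17448 - 13 \sqrt{84} = 17448 - 13 \cdot 2 \sqrt{21} = 17448 - 26 \sqrt{21}$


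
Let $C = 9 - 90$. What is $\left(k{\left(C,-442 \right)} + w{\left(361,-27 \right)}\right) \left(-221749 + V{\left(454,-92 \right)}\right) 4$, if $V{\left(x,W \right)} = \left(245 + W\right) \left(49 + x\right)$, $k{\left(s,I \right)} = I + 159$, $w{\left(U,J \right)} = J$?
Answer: $179539600$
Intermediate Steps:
$C = -81$ ($C = 9 - 90 = -81$)
$k{\left(s,I \right)} = 159 + I$
$V{\left(x,W \right)} = \left(49 + x\right) \left(245 + W\right)$
$\left(k{\left(C,-442 \right)} + w{\left(361,-27 \right)}\right) \left(-221749 + V{\left(454,-92 \right)}\right) 4 = \left(\left(159 - 442\right) - 27\right) \left(-221749 + \left(12005 + 49 \left(-92\right) + 245 \cdot 454 - 41768\right)\right) 4 = \left(-283 - 27\right) \left(-221749 + \left(12005 - 4508 + 111230 - 41768\right)\right) 4 = - 310 \left(-221749 + 76959\right) 4 = \left(-310\right) \left(-144790\right) 4 = 44884900 \cdot 4 = 179539600$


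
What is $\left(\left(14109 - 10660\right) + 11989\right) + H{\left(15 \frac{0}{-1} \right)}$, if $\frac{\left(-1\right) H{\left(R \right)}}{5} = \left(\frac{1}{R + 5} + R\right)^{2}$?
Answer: $\frac{77189}{5} \approx 15438.0$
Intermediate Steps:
$H{\left(R \right)} = - 5 \left(R + \frac{1}{5 + R}\right)^{2}$ ($H{\left(R \right)} = - 5 \left(\frac{1}{R + 5} + R\right)^{2} = - 5 \left(\frac{1}{5 + R} + R\right)^{2} = - 5 \left(R + \frac{1}{5 + R}\right)^{2}$)
$\left(\left(14109 - 10660\right) + 11989\right) + H{\left(15 \frac{0}{-1} \right)} = \left(\left(14109 - 10660\right) + 11989\right) - \frac{5 \left(1 + \left(15 \frac{0}{-1}\right)^{2} + 5 \cdot 15 \frac{0}{-1}\right)^{2}}{\left(5 + 15 \frac{0}{-1}\right)^{2}} = \left(\left(14109 - 10660\right) + 11989\right) - \frac{5 \left(1 + \left(15 \cdot 0 \left(-1\right)\right)^{2} + 5 \cdot 15 \cdot 0 \left(-1\right)\right)^{2}}{\left(5 + 15 \cdot 0 \left(-1\right)\right)^{2}} = \left(3449 + 11989\right) - \frac{5 \left(1 + \left(15 \cdot 0\right)^{2} + 5 \cdot 15 \cdot 0\right)^{2}}{\left(5 + 15 \cdot 0\right)^{2}} = 15438 - \frac{5 \left(1 + 0^{2} + 5 \cdot 0\right)^{2}}{\left(5 + 0\right)^{2}} = 15438 - \frac{5 \left(1 + 0 + 0\right)^{2}}{25} = 15438 - \frac{1^{2}}{5} = 15438 - \frac{1}{5} \cdot 1 = 15438 - \frac{1}{5} = \frac{77189}{5}$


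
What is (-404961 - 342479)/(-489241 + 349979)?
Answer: 373720/69631 ≈ 5.3671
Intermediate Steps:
(-404961 - 342479)/(-489241 + 349979) = -747440/(-139262) = -747440*(-1/139262) = 373720/69631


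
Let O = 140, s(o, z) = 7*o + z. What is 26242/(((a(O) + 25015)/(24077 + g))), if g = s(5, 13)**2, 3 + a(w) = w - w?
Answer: 9355273/338 ≈ 27678.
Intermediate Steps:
s(o, z) = z + 7*o
a(w) = -3 (a(w) = -3 + (w - w) = -3 + 0 = -3)
g = 2304 (g = (13 + 7*5)**2 = (13 + 35)**2 = 48**2 = 2304)
26242/(((a(O) + 25015)/(24077 + g))) = 26242/(((-3 + 25015)/(24077 + 2304))) = 26242/((25012/26381)) = 26242/((25012*(1/26381))) = 26242/(676/713) = 26242*(713/676) = 9355273/338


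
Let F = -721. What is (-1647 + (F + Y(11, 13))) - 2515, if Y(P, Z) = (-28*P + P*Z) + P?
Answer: -5037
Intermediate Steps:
Y(P, Z) = -27*P + P*Z
(-1647 + (F + Y(11, 13))) - 2515 = (-1647 + (-721 + 11*(-27 + 13))) - 2515 = (-1647 + (-721 + 11*(-14))) - 2515 = (-1647 + (-721 - 154)) - 2515 = (-1647 - 875) - 2515 = -2522 - 2515 = -5037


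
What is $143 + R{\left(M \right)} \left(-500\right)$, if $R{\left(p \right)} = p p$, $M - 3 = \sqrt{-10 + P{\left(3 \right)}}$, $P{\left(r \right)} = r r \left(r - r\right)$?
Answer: $643 - 3000 i \sqrt{10} \approx 643.0 - 9486.8 i$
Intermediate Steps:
$P{\left(r \right)} = 0$ ($P{\left(r \right)} = r^{2} \cdot 0 = 0$)
$M = 3 + i \sqrt{10}$ ($M = 3 + \sqrt{-10 + 0} = 3 + \sqrt{-10} = 3 + i \sqrt{10} \approx 3.0 + 3.1623 i$)
$R{\left(p \right)} = p^{2}$
$143 + R{\left(M \right)} \left(-500\right) = 143 + \left(3 + i \sqrt{10}\right)^{2} \left(-500\right) = 143 - 500 \left(3 + i \sqrt{10}\right)^{2}$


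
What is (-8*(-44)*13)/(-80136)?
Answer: -572/10017 ≈ -0.057103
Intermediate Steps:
(-8*(-44)*13)/(-80136) = (352*13)*(-1/80136) = 4576*(-1/80136) = -572/10017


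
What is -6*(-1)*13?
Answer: 78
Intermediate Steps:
-6*(-1)*13 = 6*13 = 78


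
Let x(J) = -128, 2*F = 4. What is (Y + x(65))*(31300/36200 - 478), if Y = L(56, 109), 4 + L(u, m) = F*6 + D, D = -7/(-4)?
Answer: 81697979/1448 ≈ 56421.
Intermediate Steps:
F = 2 (F = (½)*4 = 2)
D = 7/4 (D = -7*(-¼) = 7/4 ≈ 1.7500)
L(u, m) = 39/4 (L(u, m) = -4 + (2*6 + 7/4) = -4 + (12 + 7/4) = -4 + 55/4 = 39/4)
Y = 39/4 ≈ 9.7500
(Y + x(65))*(31300/36200 - 478) = (39/4 - 128)*(31300/36200 - 478) = -473*(31300*(1/36200) - 478)/4 = -473*(313/362 - 478)/4 = -473/4*(-172723/362) = 81697979/1448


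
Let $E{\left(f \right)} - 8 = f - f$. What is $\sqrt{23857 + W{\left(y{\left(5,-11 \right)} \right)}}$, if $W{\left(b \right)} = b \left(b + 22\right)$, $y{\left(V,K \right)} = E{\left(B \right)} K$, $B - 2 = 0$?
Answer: $\sqrt{29665} \approx 172.24$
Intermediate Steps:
$B = 2$ ($B = 2 + 0 = 2$)
$E{\left(f \right)} = 8$ ($E{\left(f \right)} = 8 + \left(f - f\right) = 8 + 0 = 8$)
$y{\left(V,K \right)} = 8 K$
$W{\left(b \right)} = b \left(22 + b\right)$
$\sqrt{23857 + W{\left(y{\left(5,-11 \right)} \right)}} = \sqrt{23857 + 8 \left(-11\right) \left(22 + 8 \left(-11\right)\right)} = \sqrt{23857 - 88 \left(22 - 88\right)} = \sqrt{23857 - -5808} = \sqrt{23857 + 5808} = \sqrt{29665}$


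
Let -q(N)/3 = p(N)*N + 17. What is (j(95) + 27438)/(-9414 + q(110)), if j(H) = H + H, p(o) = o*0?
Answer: -27628/9465 ≈ -2.9190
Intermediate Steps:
p(o) = 0
q(N) = -51 (q(N) = -3*(0*N + 17) = -3*(0 + 17) = -3*17 = -51)
j(H) = 2*H
(j(95) + 27438)/(-9414 + q(110)) = (2*95 + 27438)/(-9414 - 51) = (190 + 27438)/(-9465) = 27628*(-1/9465) = -27628/9465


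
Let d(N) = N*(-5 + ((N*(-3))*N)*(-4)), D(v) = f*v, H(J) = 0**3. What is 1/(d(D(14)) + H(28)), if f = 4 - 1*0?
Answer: 1/2107112 ≈ 4.7458e-7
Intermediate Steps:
H(J) = 0
f = 4 (f = 4 + 0 = 4)
D(v) = 4*v
d(N) = N*(-5 + 12*N**2) (d(N) = N*(-5 + ((-3*N)*N)*(-4)) = N*(-5 - 3*N**2*(-4)) = N*(-5 + 12*N**2))
1/(d(D(14)) + H(28)) = 1/((4*14)*(-5 + 12*(4*14)**2) + 0) = 1/(56*(-5 + 12*56**2) + 0) = 1/(56*(-5 + 12*3136) + 0) = 1/(56*(-5 + 37632) + 0) = 1/(56*37627 + 0) = 1/(2107112 + 0) = 1/2107112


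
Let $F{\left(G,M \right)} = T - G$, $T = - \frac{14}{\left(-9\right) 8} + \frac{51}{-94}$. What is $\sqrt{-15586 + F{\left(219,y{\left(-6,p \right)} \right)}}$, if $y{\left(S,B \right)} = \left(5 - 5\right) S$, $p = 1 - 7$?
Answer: $\frac{i \sqrt{1256904503}}{282} \approx 125.72 i$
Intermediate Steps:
$p = -6$
$T = - \frac{589}{1692}$ ($T = - \frac{14}{-72} + 51 \left(- \frac{1}{94}\right) = \left(-14\right) \left(- \frac{1}{72}\right) - \frac{51}{94} = \frac{7}{36} - \frac{51}{94} = - \frac{589}{1692} \approx -0.34811$)
$y{\left(S,B \right)} = 0$ ($y{\left(S,B \right)} = 0 S = 0$)
$F{\left(G,M \right)} = - \frac{589}{1692} - G$
$\sqrt{-15586 + F{\left(219,y{\left(-6,p \right)} \right)}} = \sqrt{-15586 - \frac{371137}{1692}} = \sqrt{- \frac{26742649}{1692}} = \frac{i \sqrt{1256904503}}{282}$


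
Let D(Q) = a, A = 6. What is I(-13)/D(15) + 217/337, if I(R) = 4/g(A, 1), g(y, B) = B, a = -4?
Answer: -120/337 ≈ -0.35608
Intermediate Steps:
D(Q) = -4
I(R) = 4 (I(R) = 4/1 = 4*1 = 4)
I(-13)/D(15) + 217/337 = 4/(-4) + 217/337 = 4*(-¼) + 217*(1/337) = -1 + 217/337 = -120/337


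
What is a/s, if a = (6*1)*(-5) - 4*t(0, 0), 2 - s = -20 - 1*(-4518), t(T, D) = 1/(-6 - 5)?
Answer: 163/24728 ≈ 0.0065917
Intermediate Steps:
t(T, D) = -1/11 (t(T, D) = 1/(-11) = -1/11)
s = -4496 (s = 2 - (-20 - 1*(-4518)) = 2 - (-20 + 4518) = 2 - 1*4498 = 2 - 4498 = -4496)
a = -326/11 (a = (6*1)*(-5) - 4*(-1/11) = 6*(-5) + 4/11 = -30 + 4/11 = -326/11 ≈ -29.636)
a/s = -326/11/(-4496) = -326/11*(-1/4496) = 163/24728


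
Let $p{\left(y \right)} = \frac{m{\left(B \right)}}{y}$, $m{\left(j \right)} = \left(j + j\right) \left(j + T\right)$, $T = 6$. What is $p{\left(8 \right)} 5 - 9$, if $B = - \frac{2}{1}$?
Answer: $-19$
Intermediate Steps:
$B = -2$ ($B = \left(-2\right) 1 = -2$)
$m{\left(j \right)} = 2 j \left(6 + j\right)$ ($m{\left(j \right)} = \left(j + j\right) \left(j + 6\right) = 2 j \left(6 + j\right)$)
$p{\left(y \right)} = - \frac{16}{y}$ ($p{\left(y \right)} = \frac{2 \left(-2\right) \left(6 - 2\right)}{y} = \frac{2 \left(-2\right) 4}{y} = - \frac{16}{y}$)
$p{\left(8 \right)} 5 - 9 = - \frac{16}{8} \cdot 5 - 9 = \left(-16\right) \frac{1}{8} \cdot 5 - 9 = \left(-2\right) 5 - 9 = -10 - 9 = -19$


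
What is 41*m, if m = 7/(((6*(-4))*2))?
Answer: -287/48 ≈ -5.9792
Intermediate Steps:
m = -7/48 (m = 7/((-24*2)) = 7/(-48) = 7*(-1/48) = -7/48 ≈ -0.14583)
41*m = 41*(-7/48) = -287/48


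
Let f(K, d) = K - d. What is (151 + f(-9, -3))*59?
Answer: 8555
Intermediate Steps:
(151 + f(-9, -3))*59 = (151 + (-9 - 1*(-3)))*59 = (151 + (-9 + 3))*59 = (151 - 6)*59 = 145*59 = 8555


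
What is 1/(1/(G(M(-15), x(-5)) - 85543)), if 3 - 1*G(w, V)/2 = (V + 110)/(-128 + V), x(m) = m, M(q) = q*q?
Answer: -1625173/19 ≈ -85535.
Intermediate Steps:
M(q) = q**2
G(w, V) = 6 - 2*(110 + V)/(-128 + V) (G(w, V) = 6 - 2*(V + 110)/(-128 + V) = 6 - 2*(110 + V)/(-128 + V))
1/(1/(G(M(-15), x(-5)) - 85543)) = 1/(1/(4*(-247 - 5)/(-128 - 5) - 85543)) = 1/(1/(4*(-252)/(-133) - 85543)) = 1/(1/(4*(-1/133)*(-252) - 85543)) = 1/(1/(144/19 - 85543)) = 1/(1/(-1625173/19)) = 1/(-19/1625173) = -1625173/19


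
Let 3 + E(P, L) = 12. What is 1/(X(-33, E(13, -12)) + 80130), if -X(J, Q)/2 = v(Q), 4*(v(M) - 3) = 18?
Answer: 1/80115 ≈ 1.2482e-5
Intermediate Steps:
v(M) = 15/2 (v(M) = 3 + (¼)*18 = 3 + 9/2 = 15/2)
E(P, L) = 9 (E(P, L) = -3 + 12 = 9)
X(J, Q) = -15 (X(J, Q) = -2*15/2 = -15)
1/(X(-33, E(13, -12)) + 80130) = 1/(-15 + 80130) = 1/80115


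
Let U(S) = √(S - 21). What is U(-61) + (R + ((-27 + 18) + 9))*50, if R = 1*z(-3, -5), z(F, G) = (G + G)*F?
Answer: 1500 + I*√82 ≈ 1500.0 + 9.0554*I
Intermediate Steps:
U(S) = √(-21 + S)
z(F, G) = 2*F*G (z(F, G) = (2*G)*F = 2*F*G)
R = 30 (R = 1*(2*(-3)*(-5)) = 1*30 = 30)
U(-61) + (R + ((-27 + 18) + 9))*50 = √(-21 - 61) + (30 + ((-27 + 18) + 9))*50 = √(-82) + (30 + (-9 + 9))*50 = I*√82 + (30 + 0)*50 = I*√82 + 30*50 = I*√82 + 1500 = 1500 + I*√82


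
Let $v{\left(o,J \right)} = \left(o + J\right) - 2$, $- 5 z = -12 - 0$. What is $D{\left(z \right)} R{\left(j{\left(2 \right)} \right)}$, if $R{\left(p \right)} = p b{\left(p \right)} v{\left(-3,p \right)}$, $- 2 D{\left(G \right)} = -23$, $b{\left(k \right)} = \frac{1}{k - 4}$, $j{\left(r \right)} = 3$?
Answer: $69$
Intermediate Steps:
$b{\left(k \right)} = \frac{1}{-4 + k}$
$z = \frac{12}{5}$ ($z = - \frac{-12 - 0}{5} = - \frac{-12 + 0}{5} = \left(- \frac{1}{5}\right) \left(-12\right) = \frac{12}{5} \approx 2.4$)
$D{\left(G \right)} = \frac{23}{2}$ ($D{\left(G \right)} = \left(- \frac{1}{2}\right) \left(-23\right) = \frac{23}{2}$)
$v{\left(o,J \right)} = -2 + J + o$ ($v{\left(o,J \right)} = \left(J + o\right) - 2 = -2 + J + o$)
$R{\left(p \right)} = \frac{p \left(-5 + p\right)}{-4 + p}$ ($R{\left(p \right)} = \frac{p}{-4 + p} \left(-2 + p - 3\right) = \frac{p}{-4 + p} \left(-5 + p\right) = \frac{p \left(-5 + p\right)}{-4 + p}$)
$D{\left(z \right)} R{\left(j{\left(2 \right)} \right)} = \frac{23 \frac{3 \left(-5 + 3\right)}{-4 + 3}}{2} = \frac{23 \cdot 3 \frac{1}{-1} \left(-2\right)}{2} = \frac{23 \cdot 3 \left(-1\right) \left(-2\right)}{2} = \frac{23}{2} \cdot 6 = 69$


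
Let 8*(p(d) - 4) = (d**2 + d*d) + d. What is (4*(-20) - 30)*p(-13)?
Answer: -19635/4 ≈ -4908.8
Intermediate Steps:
p(d) = 4 + d**2/4 + d/8 (p(d) = 4 + ((d**2 + d*d) + d)/8 = 4 + ((d**2 + d**2) + d)/8 = 4 + (2*d**2 + d)/8 = 4 + (d + 2*d**2)/8 = 4 + (d**2/4 + d/8) = 4 + d**2/4 + d/8)
(4*(-20) - 30)*p(-13) = (4*(-20) - 30)*(4 + (1/4)*(-13)**2 + (1/8)*(-13)) = (-80 - 30)*(4 + (1/4)*169 - 13/8) = -110*(4 + 169/4 - 13/8) = -110*357/8 = -19635/4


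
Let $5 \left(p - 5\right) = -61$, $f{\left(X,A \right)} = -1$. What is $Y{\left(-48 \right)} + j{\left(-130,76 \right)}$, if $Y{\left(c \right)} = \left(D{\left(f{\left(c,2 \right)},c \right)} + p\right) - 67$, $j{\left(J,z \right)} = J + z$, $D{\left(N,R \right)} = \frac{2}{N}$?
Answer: $- \frac{651}{5} \approx -130.2$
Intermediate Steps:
$p = - \frac{36}{5}$ ($p = 5 + \frac{1}{5} \left(-61\right) = 5 - \frac{61}{5} = - \frac{36}{5} \approx -7.2$)
$Y{\left(c \right)} = - \frac{381}{5}$ ($Y{\left(c \right)} = \left(\frac{2}{-1} - \frac{36}{5}\right) - 67 = \left(2 \left(-1\right) - \frac{36}{5}\right) - 67 = \left(-2 - \frac{36}{5}\right) - 67 = - \frac{46}{5} - 67 = - \frac{381}{5}$)
$Y{\left(-48 \right)} + j{\left(-130,76 \right)} = - \frac{381}{5} + \left(-130 + 76\right) = - \frac{381}{5} - 54 = - \frac{651}{5}$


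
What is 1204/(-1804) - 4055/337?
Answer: -1930242/151987 ≈ -12.700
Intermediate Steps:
1204/(-1804) - 4055/337 = 1204*(-1/1804) - 4055*1/337 = -301/451 - 4055/337 = -1930242/151987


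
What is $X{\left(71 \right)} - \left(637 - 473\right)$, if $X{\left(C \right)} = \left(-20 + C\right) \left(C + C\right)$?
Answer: $7078$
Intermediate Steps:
$X{\left(C \right)} = 2 C \left(-20 + C\right)$ ($X{\left(C \right)} = \left(-20 + C\right) 2 C = 2 C \left(-20 + C\right)$)
$X{\left(71 \right)} - \left(637 - 473\right) = 2 \cdot 71 \left(-20 + 71\right) - \left(637 - 473\right) = 2 \cdot 71 \cdot 51 - 164 = 7242 - 164 = 7078$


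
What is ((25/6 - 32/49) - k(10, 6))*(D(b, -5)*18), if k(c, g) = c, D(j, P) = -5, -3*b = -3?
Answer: 28605/49 ≈ 583.78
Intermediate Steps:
b = 1 (b = -⅓*(-3) = 1)
((25/6 - 32/49) - k(10, 6))*(D(b, -5)*18) = ((25/6 - 32/49) - 1*10)*(-5*18) = ((25*(⅙) - 32*1/49) - 10)*(-90) = ((25/6 - 32/49) - 10)*(-90) = (1033/294 - 10)*(-90) = -1907/294*(-90) = 28605/49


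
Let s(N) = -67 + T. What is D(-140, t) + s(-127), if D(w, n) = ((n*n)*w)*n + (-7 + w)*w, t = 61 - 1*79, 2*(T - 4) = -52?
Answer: 836971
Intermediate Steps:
T = -22 (T = 4 + (½)*(-52) = 4 - 26 = -22)
t = -18 (t = 61 - 79 = -18)
D(w, n) = w*n³ + w*(-7 + w) (D(w, n) = (n²*w)*n + w*(-7 + w) = (w*n²)*n + w*(-7 + w) = w*n³ + w*(-7 + w))
s(N) = -89 (s(N) = -67 - 22 = -89)
D(-140, t) + s(-127) = -140*(-7 - 140 + (-18)³) - 89 = -140*(-7 - 140 - 5832) - 89 = -140*(-5979) - 89 = 837060 - 89 = 836971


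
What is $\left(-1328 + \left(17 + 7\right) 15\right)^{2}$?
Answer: $937024$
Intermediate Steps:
$\left(-1328 + \left(17 + 7\right) 15\right)^{2} = \left(-1328 + 24 \cdot 15\right)^{2} = \left(-1328 + 360\right)^{2} = \left(-968\right)^{2} = 937024$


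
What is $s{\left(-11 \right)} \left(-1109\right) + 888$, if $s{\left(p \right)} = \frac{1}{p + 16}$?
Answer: $\frac{3331}{5} \approx 666.2$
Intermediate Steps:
$s{\left(p \right)} = \frac{1}{16 + p}$
$s{\left(-11 \right)} \left(-1109\right) + 888 = \frac{1}{16 - 11} \left(-1109\right) + 888 = \frac{1}{5} \left(-1109\right) + 888 = - \frac{1109}{5} + 888 = \frac{3331}{5}$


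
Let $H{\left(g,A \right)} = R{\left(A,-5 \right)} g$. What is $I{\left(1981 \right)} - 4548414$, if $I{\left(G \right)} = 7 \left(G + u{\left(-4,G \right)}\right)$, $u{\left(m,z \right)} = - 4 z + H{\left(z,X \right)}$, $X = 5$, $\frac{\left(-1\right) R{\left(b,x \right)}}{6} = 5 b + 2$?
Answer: $-6836469$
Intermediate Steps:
$R{\left(b,x \right)} = -12 - 30 b$ ($R{\left(b,x \right)} = - 6 \left(5 b + 2\right) = - 6 \left(2 + 5 b\right) = -12 - 30 b$)
$H{\left(g,A \right)} = g \left(-12 - 30 A\right)$ ($H{\left(g,A \right)} = \left(-12 - 30 A\right) g = g \left(-12 - 30 A\right)$)
$u{\left(m,z \right)} = - 166 z$ ($u{\left(m,z \right)} = - 4 z - 6 z \left(2 + 5 \cdot 5\right) = - 4 z - 6 z \left(2 + 25\right) = - 4 z - 6 z 27 = - 4 z - 162 z = - 166 z$)
$I{\left(G \right)} = - 1155 G$ ($I{\left(G \right)} = 7 \left(G - 166 G\right) = 7 \left(- 165 G\right) = - 1155 G$)
$I{\left(1981 \right)} - 4548414 = \left(-1155\right) 1981 - 4548414 = -2288055 - 4548414 = -6836469$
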